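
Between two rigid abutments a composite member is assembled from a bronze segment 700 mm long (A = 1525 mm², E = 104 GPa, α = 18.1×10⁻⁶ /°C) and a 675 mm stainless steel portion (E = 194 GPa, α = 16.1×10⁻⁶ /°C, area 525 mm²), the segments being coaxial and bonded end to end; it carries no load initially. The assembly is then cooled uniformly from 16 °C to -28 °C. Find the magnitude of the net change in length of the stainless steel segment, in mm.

|ΔL| ≈ 0.143 mm

With the walls removed the bar would change length by δ_free = Σ αᵢΔT Lᵢ = 18.1×10⁻⁶×44×700 + 16.1×10⁻⁶×44×675 = 1.036 mm.
The rigid supports impose zero overall length change; the single axial force P common to all segments must satisfy P Σ Lᵢ/(AᵢEᵢ) = δ_free.
The series flexibility is Σ Lᵢ/(AᵢEᵢ) = 700/(1525×104×10³) + 675/(525×194×10³) = 1.104×10⁻⁵ mm/N.
P = 1.036 / 1.104×10⁻⁵ = 93800 N = 93.8 kN, tensile.
For the stainless steel segment, free thermal change = 16.1×10⁻⁶×44×675 = 0.4782 mm and elastic change from P = 93800×675/(525×194×10³) = 0.6217 mm; these oppose, so the net change is 0.143 mm (segment lengthens).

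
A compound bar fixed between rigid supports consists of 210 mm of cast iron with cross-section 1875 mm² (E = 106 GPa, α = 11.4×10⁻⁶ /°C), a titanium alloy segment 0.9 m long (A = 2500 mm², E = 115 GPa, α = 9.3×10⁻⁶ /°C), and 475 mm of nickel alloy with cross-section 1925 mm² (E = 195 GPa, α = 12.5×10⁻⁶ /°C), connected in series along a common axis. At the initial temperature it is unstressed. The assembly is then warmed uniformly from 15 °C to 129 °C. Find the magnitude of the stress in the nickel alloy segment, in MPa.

With the walls removed the bar would change length by δ_free = Σ αᵢΔT Lᵢ = 11.4×10⁻⁶×114×210 + 9.3×10⁻⁶×114×900 + 12.5×10⁻⁶×114×475 = 1.904 mm.
The walls prevent any net length change, so an axial force P (same in every segment) develops. Compatibility: P · Σ Lᵢ/(AᵢEᵢ) = δ_free.
Σ Lᵢ/(AᵢEᵢ) = 210/(1875×106×10³) + 900/(2500×115×10³) + 475/(1925×195×10³) = 5.452×10⁻⁶ mm/N.
Hence P = δ_free / Σ(L/AE) = 1.904/5.452×10⁻⁶ = 349.2 kN (compressive).
σ_{nickel alloy} = P / A = 349200 / 1925 = 181.4 MPa.

σ ≈ 181 MPa (compressive)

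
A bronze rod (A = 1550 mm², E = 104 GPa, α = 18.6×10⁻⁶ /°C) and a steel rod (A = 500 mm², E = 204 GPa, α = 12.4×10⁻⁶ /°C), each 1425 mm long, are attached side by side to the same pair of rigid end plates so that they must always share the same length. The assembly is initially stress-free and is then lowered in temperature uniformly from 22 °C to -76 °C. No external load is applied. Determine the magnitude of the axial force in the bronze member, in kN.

Both members must finish at the same length. With the larger α, the bronze tends to over-contract; the plates restrain it, putting the bronze in tension and the steel in compression. With no external load the two internal forces are equal and opposite, magnitude P.
Compatibility of the two members (thermal + elastic change equal): (α₁ − α₂)ΔT = P·[1/(A₁E₁) + 1/(A₂E₂)].
|α₁ − α₂|·ΔT = 6.2×10⁻⁶ × 98 = 0.0006076.
1/(A₁E₁) + 1/(A₂E₂) = 1/(1550×104×10³) + 1/(500×204×10³) = 1.601×10⁻⁸ N⁻¹.
P = 0.0006076 / 1.601×10⁻⁸ = 37960 N = 37.96 kN.

P ≈ 38 kN (tensile in the bronze)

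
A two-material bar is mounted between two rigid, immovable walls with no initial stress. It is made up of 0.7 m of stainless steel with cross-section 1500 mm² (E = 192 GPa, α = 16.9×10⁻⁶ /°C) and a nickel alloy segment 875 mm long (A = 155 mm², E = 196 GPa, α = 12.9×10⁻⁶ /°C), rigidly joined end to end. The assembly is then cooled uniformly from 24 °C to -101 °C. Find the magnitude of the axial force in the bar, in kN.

P ≈ 92.5 kN (tensile)

With the walls removed the bar would change length by δ_free = Σ αᵢΔT Lᵢ = 16.9×10⁻⁶×125×700 + 12.9×10⁻⁶×125×875 = 2.89 mm.
The walls prevent any net length change, so an axial force P (same in every segment) develops. Compatibility: P · Σ Lᵢ/(AᵢEᵢ) = δ_free.
Σ Lᵢ/(AᵢEᵢ) = 700/(1500×192×10³) + 875/(155×196×10³) = 3.123×10⁻⁵ mm/N.
P = 2.89 / 3.123×10⁻⁵ = 92520 N = 92.52 kN, tensile.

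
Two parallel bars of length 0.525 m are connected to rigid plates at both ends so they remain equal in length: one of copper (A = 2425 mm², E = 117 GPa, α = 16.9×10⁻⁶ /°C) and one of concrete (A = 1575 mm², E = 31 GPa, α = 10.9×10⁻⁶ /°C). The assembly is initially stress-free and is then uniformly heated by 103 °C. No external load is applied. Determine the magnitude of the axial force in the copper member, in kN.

Equilibrium of a rigid end plate with no external load gives equal and opposite internal forces ±P in the two members. Since α_{copper} > α_{concrete}, heating drives the copper into compression and the concrete into tension.
Setting the final lengths equal and cancelling L: (α₁ − α₂)ΔT = P/(A₁E₁) + P/(A₂E₂).
|α₁ − α₂|·ΔT = 6×10⁻⁶ × 103 = 0.000618.
1/(A₁E₁) + 1/(A₂E₂) = 1/(2425×117×10³) + 1/(1575×31×10³) = 2.401×10⁻⁸ N⁻¹.
P = 0.000618 / 2.401×10⁻⁸ = 25740 N = 25.74 kN.

P ≈ 25.7 kN (compressive in the copper)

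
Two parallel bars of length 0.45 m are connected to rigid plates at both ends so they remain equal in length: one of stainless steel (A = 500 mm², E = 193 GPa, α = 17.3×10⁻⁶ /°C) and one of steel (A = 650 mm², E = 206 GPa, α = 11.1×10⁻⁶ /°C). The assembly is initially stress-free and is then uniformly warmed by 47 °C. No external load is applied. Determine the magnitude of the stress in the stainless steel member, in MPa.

Both members must finish at the same length. With the larger α, the stainless steel tends to over-expand; the plates restrain it, putting the stainless steel in compression and the steel in tension. With no external load the two internal forces are equal and opposite, magnitude P.
Equating the net (thermal + elastic) strains gives |α₁ − α₂|·ΔT = P·[1/(A₁E₁) + 1/(A₂E₂)].
|α₁ − α₂|·ΔT = 6.2×10⁻⁶ × 47 = 0.0002914.
1/(A₁E₁) + 1/(A₂E₂) = 1/(500×193×10³) + 1/(650×206×10³) = 1.783×10⁻⁸ N⁻¹.
So P = 0.0002914 / 1.783×10⁻⁸ = 16.34 kN.
σ_{stainless steel} = P/A₁ = 16340/500 = 32.68 MPa, compressive.

σ ≈ 32.7 MPa (compressive)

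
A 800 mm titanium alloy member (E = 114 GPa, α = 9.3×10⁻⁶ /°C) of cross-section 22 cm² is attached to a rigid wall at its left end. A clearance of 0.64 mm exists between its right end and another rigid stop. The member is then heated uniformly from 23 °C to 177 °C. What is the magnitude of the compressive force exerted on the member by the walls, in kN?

P ≈ 159 kN

Free thermal elongation = αΔT L = 9.3×10⁻⁶ × 154 × 800 = 1.146 mm.
After closing the 0.64 mm clearance, 1.146 − 0.64 = 0.5058 mm of expansion remains to be suppressed by the wall.
So σ = E(δ_free − g)/L = 114×10³ × 0.5058/800 = 72.07 MPa.
P = σA = 72.07 × 2200 = 158.6 kN.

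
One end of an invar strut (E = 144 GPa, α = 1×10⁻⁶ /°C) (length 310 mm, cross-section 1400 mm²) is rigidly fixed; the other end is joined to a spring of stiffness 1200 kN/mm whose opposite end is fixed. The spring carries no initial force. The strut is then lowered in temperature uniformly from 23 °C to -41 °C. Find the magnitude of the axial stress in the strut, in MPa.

The unrestrained thermal change is αΔT L = 1×10⁻⁶ × 64 × 310 = 0.01984 mm.
With a force P in the spring, the elastic change of the strut is PL/(AE) and that of the spring is P/k; compatibility requires their sum to equal δ_free.
P [ L/(AE) + 1/k ] = δ_free → P [ 310/(1400×144×10³) + 1/(1200×10³) ] = 0.01984.
P = 0.01984 / 2.371×10⁻⁶ = 8368 N.
σ = P/A = 8368/1400 = 5.977 MPa.

σ ≈ 5.98 MPa (tensile)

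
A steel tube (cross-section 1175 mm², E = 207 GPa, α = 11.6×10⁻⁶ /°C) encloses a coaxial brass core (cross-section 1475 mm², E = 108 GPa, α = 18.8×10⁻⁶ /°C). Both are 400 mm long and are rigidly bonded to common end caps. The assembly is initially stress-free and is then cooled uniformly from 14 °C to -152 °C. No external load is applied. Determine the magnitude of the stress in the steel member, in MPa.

Both members must finish at the same length. With the larger α, the brass tends to over-contract; the plates restrain it, putting the brass in tension and the steel in compression. With no external load the two internal forces are equal and opposite, magnitude P.
Equating the net (thermal + elastic) strains gives |α₁ − α₂|·ΔT = P·[1/(A₁E₁) + 1/(A₂E₂)].
|α₁ − α₂|·ΔT = 7.2×10⁻⁶ × 166 = 0.001195.
1/(A₁E₁) + 1/(A₂E₂) = 1/(1175×207×10³) + 1/(1475×108×10³) = 1.039×10⁻⁸ N⁻¹.
P = 0.001195 / 1.039×10⁻⁸ = 115000 N = 115 kN.
σ_{steel} = P/A₁ = 115000/1175 = 97.91 MPa, compressive.

σ ≈ 97.9 MPa (compressive)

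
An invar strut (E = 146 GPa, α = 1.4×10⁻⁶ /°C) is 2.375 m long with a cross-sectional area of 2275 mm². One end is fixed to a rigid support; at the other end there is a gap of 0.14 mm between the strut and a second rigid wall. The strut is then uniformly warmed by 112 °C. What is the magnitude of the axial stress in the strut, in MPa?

If the wall were absent the strut would grow by αΔT L = 1.4×10⁻⁶ × 112 × 2375 = 0.3724 mm.
This exceeds the 0.14 mm gap, so the wall pushes back. The portion of expansion that must be recovered elastically is δ_free − gap = 0.3724 − 0.14 = 0.2324 mm.
Compatibility: PL/(AE) = 0.2324 mm, so σ = P/A = E × (0.2324/2375) = 14.29 MPa.

σ ≈ 14.3 MPa (compressive)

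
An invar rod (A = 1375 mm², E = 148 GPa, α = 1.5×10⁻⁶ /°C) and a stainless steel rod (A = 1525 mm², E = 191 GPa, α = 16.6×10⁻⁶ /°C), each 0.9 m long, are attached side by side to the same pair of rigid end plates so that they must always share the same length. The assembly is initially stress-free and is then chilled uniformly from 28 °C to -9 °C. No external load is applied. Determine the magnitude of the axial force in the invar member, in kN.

P ≈ 66.9 kN (compressive in the invar)

Equilibrium of a rigid end plate with no external load gives equal and opposite internal forces ±P in the two members. Since α_{stainless steel} > α_{invar}, cooling drives the stainless steel into tension and the invar into compression.
Compatibility of the two members (thermal + elastic change equal): (α₁ − α₂)ΔT = P·[1/(A₁E₁) + 1/(A₂E₂)].
|α₁ − α₂|·ΔT = 15.1×10⁻⁶ × 37 = 0.0005587.
1/(A₁E₁) + 1/(A₂E₂) = 1/(1375×148×10³) + 1/(1525×191×10³) = 8.347×10⁻⁹ N⁻¹.
P = 0.0005587 / 8.347×10⁻⁹ = 66930 N = 66.93 kN.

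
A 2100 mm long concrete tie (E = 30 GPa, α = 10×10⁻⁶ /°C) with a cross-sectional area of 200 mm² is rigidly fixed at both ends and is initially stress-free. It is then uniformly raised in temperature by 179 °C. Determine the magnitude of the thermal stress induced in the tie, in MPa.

σ ≈ 53.7 MPa (compressive)

Because both ends are immovable the net strain is zero, and the suppressed thermal strain is αΔT = 10×10⁻⁶ × 179 = 1790×10⁻⁶.
σ = EαΔT = 30×10³ × 10×10⁻⁶ × 179 = 53.7 MPa (compressive; the tie is trying to expand).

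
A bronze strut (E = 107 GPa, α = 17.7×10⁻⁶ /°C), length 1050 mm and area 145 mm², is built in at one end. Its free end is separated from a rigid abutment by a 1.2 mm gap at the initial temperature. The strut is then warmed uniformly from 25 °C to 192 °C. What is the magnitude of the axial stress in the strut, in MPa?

Unrestrained expansion: δ_free = αΔT L = 17.7×10⁻⁶ × 167 × 1050 = 3.104 mm.
The gap closes (δ_free > 1.2 mm) and the wall then resists a further 3.104 − 1.2 = 1.904 mm of expansion.
Compatibility: PL/(AE) = 1.904 mm, so σ = P/A = E × (1.904/1050) = 194 MPa.

σ ≈ 194 MPa (compressive)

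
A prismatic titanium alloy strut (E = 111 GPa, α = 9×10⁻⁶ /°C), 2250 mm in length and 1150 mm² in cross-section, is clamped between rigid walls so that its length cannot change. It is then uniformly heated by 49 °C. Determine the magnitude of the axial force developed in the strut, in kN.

P ≈ 56.3 kN (compressive)

Full restraint means ε = 0, so the stress is σ = EαΔT = 111×10³ × 9×10⁻⁶ × 49 = 48.95 MPa.
Then P = σA = 48.95 × 1150 mm² = 56.29 kN, compressive.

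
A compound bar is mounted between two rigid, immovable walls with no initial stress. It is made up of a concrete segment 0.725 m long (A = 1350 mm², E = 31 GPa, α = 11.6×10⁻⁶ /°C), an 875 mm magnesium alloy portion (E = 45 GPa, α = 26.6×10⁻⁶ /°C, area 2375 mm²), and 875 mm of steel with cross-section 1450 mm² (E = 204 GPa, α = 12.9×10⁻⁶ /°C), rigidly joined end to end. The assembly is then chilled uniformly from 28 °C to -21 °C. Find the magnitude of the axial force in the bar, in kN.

P ≈ 74 kN (tensile)

Free thermal contraction of the whole bar: Σ αᵢΔT Lᵢ = 11.6×10⁻⁶×49×725 + 26.6×10⁻⁶×49×875 + 12.9×10⁻⁶×49×875 = 2.106 mm.
The rigid supports impose zero overall length change; the single axial force P common to all segments must satisfy P Σ Lᵢ/(AᵢEᵢ) = δ_free.
The series flexibility is Σ Lᵢ/(AᵢEᵢ) = 725/(1350×31×10³) + 875/(2375×45×10³) + 875/(1450×204×10³) = 2.847×10⁻⁵ mm/N.
So P = 2.106 / 2.847×10⁻⁵ = 73.96 kN, tensile.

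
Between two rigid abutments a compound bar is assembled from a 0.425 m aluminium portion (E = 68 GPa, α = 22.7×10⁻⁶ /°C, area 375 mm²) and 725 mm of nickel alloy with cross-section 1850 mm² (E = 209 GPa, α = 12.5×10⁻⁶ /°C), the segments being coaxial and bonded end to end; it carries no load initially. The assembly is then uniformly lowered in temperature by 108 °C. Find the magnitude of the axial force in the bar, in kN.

P ≈ 109 kN (tensile)

If the supports were absent, the total length change would be Σ αᵢΔT Lᵢ = 22.7×10⁻⁶×108×425 + 12.5×10⁻⁶×108×725 = 2.021 mm.
Since the ends are fixed, an axial force P builds up, equal in every segment, with P · Σ Lᵢ/(AᵢEᵢ) = δ_free.
Σ Lᵢ/(AᵢEᵢ) = 425/(375×68×10³) + 725/(1850×209×10³) = 1.854×10⁻⁵ mm/N.
So P = 2.021 / 1.854×10⁻⁵ = 109 kN, tensile.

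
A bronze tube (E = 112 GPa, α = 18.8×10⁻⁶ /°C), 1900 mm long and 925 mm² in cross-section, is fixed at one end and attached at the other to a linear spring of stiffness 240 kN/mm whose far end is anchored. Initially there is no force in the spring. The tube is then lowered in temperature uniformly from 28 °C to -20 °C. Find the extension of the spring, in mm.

If the spring were absent the tube would shorten by αΔT L = 18.8×10⁻⁶ × 48 × 1900 = 1.715 mm.
Let P be the tensile force in the spring. The tube extends elastically by PL/(AE) and the spring stretches by P/k; together these equal δ_free.
P [ L/(AE) + 1/k ] = δ_free → P [ 1900/(925×112×10³) + 1/(240×10³) ] = 1.715.
P = 1.715 / 2.251×10⁻⁵ = 76180 N.
Spring extension = P/k = 76180/(240×10³) = 0.3174 mm.

δ ≈ 0.317 mm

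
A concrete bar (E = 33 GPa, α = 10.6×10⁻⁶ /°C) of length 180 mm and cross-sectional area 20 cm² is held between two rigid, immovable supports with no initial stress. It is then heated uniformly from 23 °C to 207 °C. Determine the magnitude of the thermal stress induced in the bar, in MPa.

With length fixed, the mechanical strain must cancel the thermal strain αΔT = 10.6×10⁻⁶ × 184 = 1950.4×10⁻⁶.
The stress required to suppress this strain is σ = Eε = 33×10³ × 1950.4×10⁻⁶ = 64.36 MPa, compressive since the bar is trying to expand.

σ ≈ 64.4 MPa (compressive)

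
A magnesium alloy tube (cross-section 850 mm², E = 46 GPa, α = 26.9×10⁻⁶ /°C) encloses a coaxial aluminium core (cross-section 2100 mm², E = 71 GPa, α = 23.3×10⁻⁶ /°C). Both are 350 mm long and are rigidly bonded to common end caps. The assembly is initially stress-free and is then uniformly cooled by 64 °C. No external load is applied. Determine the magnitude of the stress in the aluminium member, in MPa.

σ ≈ 3.4 MPa (compressive)

The magnesium alloy has the larger α, so on cooling it would change length more than the aluminium if both were free. The rigid plates force a common final length, so the magnesium alloy is put into tension and the aluminium into compression, with equal and opposite forces P (no external load).
Equating the net (thermal + elastic) strains gives |α₁ − α₂|·ΔT = P·[1/(A₁E₁) + 1/(A₂E₂)].
|α₁ − α₂|·ΔT = 3.6×10⁻⁶ × 64 = 0.0002304.
1/(A₁E₁) + 1/(A₂E₂) = 1/(850×46×10³) + 1/(2100×71×10³) = 3.228×10⁻⁸ N⁻¹.
So P = 0.0002304 / 3.228×10⁻⁸ = 7.137 kN.
σ_{aluminium} = P/A₂ = 7137/2100 = 3.399 MPa, compressive.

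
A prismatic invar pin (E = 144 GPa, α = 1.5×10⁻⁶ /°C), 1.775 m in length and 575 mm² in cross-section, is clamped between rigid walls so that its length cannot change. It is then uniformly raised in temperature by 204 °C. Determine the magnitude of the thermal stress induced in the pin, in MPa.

With length fixed, the mechanical strain must cancel the thermal strain αΔT = 1.5×10⁻⁶ × 204 = 306×10⁻⁶.
Hence σ = E·αΔT = 144×10³ × 306×10⁻⁶ = 44.06 MPa, compressive.

σ ≈ 44.1 MPa (compressive)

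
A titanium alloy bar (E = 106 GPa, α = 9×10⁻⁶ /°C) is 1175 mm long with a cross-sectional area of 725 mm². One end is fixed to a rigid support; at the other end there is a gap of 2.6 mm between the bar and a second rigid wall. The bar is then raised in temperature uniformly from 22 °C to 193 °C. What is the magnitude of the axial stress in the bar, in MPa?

σ ≈ 0 MPa

Free thermal elongation = αΔT L = 9×10⁻⁶ × 171 × 1175 = 1.808 mm.
This is smaller than the 2.6 mm clearance, so the bar expands freely without reaching the stop — the stress is zero.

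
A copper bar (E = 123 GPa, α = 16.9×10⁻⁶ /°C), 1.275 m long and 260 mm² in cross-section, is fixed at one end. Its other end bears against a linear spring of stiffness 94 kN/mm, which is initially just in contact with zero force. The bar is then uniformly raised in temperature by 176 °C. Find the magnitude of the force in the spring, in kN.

P ≈ 75.1 kN

Free thermal expansion: δ_free = αΔT L = 16.9×10⁻⁶ × 176 × 1275 = 3.792 mm.
With a force P in the spring, the elastic change of the bar is PL/(AE) and that of the spring is P/k; compatibility requires their sum to equal δ_free.
P [ L/(AE) + 1/k ] = δ_free → P [ 1275/(260×123×10³) + 1/(94×10³) ] = 3.792.
P = 3.792 / 5.051×10⁻⁵ = 75090 N.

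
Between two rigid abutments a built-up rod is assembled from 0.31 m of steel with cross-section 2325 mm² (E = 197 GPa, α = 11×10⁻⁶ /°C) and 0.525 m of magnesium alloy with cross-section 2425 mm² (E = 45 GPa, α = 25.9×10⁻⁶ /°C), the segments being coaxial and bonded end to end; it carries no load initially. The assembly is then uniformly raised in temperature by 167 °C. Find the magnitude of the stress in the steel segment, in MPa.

Free thermal expansion of the whole bar: Σ αᵢΔT Lᵢ = 11×10⁻⁶×167×310 + 25.9×10⁻⁶×167×525 = 2.84 mm.
Since the ends are fixed, an axial force P builds up, equal in every segment, with P · Σ Lᵢ/(AᵢEᵢ) = δ_free.
The series flexibility is Σ Lᵢ/(AᵢEᵢ) = 310/(2325×197×10³) + 525/(2425×45×10³) = 5.488×10⁻⁶ mm/N.
P = 2.84 / 5.488×10⁻⁶ = 517600 N = 517.6 kN, compressive.
σ_{steel} = P / A = 517600 / 2325 = 222.6 MPa.

σ ≈ 223 MPa (compressive)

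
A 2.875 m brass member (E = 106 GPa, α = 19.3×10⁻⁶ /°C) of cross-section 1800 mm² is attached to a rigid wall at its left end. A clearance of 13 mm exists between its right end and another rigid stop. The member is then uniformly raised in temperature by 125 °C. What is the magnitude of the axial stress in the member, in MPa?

σ ≈ 0 MPa

If the wall were absent the member would grow by αΔT L = 19.3×10⁻⁶ × 125 × 2875 = 6.936 mm.
This is smaller than the 13 mm clearance, so the member expands freely without reaching the stop — the stress is zero.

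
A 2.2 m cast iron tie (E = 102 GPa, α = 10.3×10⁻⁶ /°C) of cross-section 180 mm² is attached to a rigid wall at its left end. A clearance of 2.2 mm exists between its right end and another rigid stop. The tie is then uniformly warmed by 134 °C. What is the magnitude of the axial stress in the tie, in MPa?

σ ≈ 38.8 MPa (compressive)

If the wall were absent the tie would grow by αΔT L = 10.3×10⁻⁶ × 134 × 2200 = 3.036 mm.
The gap closes (δ_free > 2.2 mm) and the wall then resists a further 3.036 − 2.2 = 0.8364 mm of expansion.
Compatibility: PL/(AE) = 0.8364 mm, so σ = P/A = E × (0.8364/2200) = 38.78 MPa.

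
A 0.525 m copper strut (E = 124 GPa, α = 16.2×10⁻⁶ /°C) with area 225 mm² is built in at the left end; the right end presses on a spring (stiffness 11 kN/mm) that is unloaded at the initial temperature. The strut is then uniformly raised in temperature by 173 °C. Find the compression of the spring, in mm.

The unrestrained thermal change is αΔT L = 16.2×10⁻⁶ × 173 × 525 = 1.471 mm.
Let P be the compressive force at the spring. The strut shortens elastically by PL/(AE) and the spring compresses by P/k; together these equal δ_free.
P [ L/(AE) + 1/k ] = δ_free → P [ 525/(225×124×10³) + 1/(11×10³) ] = 1.471.
P = 1.471 / 0.0001097 = 13410 N.
Spring compression = P/k = 13410/(11×10³) = 1.219 mm.

δ ≈ 1.22 mm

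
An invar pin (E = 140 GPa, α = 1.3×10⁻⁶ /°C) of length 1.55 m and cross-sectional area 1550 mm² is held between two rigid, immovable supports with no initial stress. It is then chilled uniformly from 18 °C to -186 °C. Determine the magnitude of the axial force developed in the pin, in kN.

The ends cannot move, so σ = EαΔT = 140×10³ × 1.3×10⁻⁶ × 204 = 37.13 MPa.
Axial force P = σA = 37.13 × 1550 = 57550 N = 57.55 kN, tensile.

P ≈ 57.5 kN (tensile)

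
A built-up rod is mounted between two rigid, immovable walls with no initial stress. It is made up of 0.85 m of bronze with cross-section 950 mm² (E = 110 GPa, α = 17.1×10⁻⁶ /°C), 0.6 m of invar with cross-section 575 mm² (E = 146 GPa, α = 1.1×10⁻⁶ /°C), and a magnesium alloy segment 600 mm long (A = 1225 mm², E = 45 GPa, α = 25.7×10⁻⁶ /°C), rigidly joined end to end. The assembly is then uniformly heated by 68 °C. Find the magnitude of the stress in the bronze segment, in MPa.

σ ≈ 83.8 MPa (compressive)

With the walls removed the bar would change length by δ_free = Σ αᵢΔT Lᵢ = 17.1×10⁻⁶×68×850 + 1.1×10⁻⁶×68×600 + 25.7×10⁻⁶×68×600 = 2.082 mm.
The walls prevent any net length change, so an axial force P (same in every segment) develops. Compatibility: P · Σ Lᵢ/(AᵢEᵢ) = δ_free.
Σ Lᵢ/(AᵢEᵢ) = 850/(950×110×10³) + 600/(575×146×10³) + 600/(1225×45×10³) = 2.617×10⁻⁵ mm/N.
So P = 2.082 / 2.617×10⁻⁵ = 79.56 kN, compressive.
σ_{bronze} = P / A = 79560 / 950 = 83.75 MPa.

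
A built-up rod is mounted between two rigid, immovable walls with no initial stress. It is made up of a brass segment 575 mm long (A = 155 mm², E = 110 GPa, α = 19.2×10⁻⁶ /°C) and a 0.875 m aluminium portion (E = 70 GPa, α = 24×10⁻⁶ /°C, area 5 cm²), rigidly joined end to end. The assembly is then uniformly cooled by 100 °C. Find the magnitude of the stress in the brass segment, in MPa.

σ ≈ 352 MPa (tensile)

If the supports were absent, the total length change would be Σ αᵢΔT Lᵢ = 19.2×10⁻⁶×100×575 + 24×10⁻⁶×100×875 = 3.204 mm.
Since the ends are fixed, an axial force P builds up, equal in every segment, with P · Σ Lᵢ/(AᵢEᵢ) = δ_free.
The series flexibility is Σ Lᵢ/(AᵢEᵢ) = 575/(155×110×10³) + 875/(500×70×10³) = 5.872×10⁻⁵ mm/N.
So P = 3.204 / 5.872×10⁻⁵ = 54.56 kN, tensile.
σ_{brass} = P / A = 54560 / 155 = 352 MPa.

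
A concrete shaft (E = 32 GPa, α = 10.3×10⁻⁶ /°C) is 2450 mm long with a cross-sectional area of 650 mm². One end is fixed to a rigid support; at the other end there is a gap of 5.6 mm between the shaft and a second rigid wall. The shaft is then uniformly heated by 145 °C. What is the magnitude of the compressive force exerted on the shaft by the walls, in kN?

Free thermal elongation = αΔT L = 10.3×10⁻⁶ × 145 × 2450 = 3.659 mm.
This is smaller than the 5.6 mm clearance, so the shaft expands freely without reaching the stop — the stress is zero.

P ≈ 0 kN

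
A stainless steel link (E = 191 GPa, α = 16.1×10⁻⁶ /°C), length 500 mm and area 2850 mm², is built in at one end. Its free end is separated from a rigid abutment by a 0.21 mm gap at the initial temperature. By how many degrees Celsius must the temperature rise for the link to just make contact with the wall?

Contact occurs when the free expansion equals the gap: αΔT L = 0.21 mm.
ΔT = 0.21 / (16.1×10⁻⁶ × 500) = 26.09 °C.

ΔT ≈ 26.1 °C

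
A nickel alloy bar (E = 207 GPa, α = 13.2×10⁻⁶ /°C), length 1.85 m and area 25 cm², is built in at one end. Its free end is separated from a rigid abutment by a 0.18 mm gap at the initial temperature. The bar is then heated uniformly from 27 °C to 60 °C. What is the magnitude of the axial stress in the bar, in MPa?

σ ≈ 70 MPa (compressive)

Free thermal elongation = αΔT L = 13.2×10⁻⁶ × 33 × 1850 = 0.8059 mm.
This exceeds the 0.18 mm gap, so the wall pushes back. The portion of expansion that must be recovered elastically is δ_free − gap = 0.8059 − 0.18 = 0.6259 mm.
So σ = E(δ_free − g)/L = 207×10³ × 0.6259/1850 = 70.03 MPa.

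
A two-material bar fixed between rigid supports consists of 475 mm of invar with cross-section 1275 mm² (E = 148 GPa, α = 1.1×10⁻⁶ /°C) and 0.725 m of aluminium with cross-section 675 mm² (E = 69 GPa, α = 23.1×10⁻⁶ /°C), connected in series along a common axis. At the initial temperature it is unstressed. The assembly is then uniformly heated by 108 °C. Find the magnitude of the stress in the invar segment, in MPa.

σ ≈ 80.9 MPa (compressive)

If the supports were absent, the total length change would be Σ αᵢΔT Lᵢ = 1.1×10⁻⁶×108×475 + 23.1×10⁻⁶×108×725 = 1.865 mm.
The walls prevent any net length change, so an axial force P (same in every segment) develops. Compatibility: P · Σ Lᵢ/(AᵢEᵢ) = δ_free.
The series flexibility is Σ Lᵢ/(AᵢEᵢ) = 475/(1275×148×10³) + 725/(675×69×10³) = 1.808×10⁻⁵ mm/N.
Hence P = δ_free / Σ(L/AE) = 1.865/1.808×10⁻⁵ = 103.1 kN (compressive).
σ_{invar} = P / A = 103100 / 1275 = 80.9 MPa.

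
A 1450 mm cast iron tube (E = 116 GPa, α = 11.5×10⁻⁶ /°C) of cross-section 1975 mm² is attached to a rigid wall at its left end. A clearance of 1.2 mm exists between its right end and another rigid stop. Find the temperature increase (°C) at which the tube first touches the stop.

ΔT ≈ 72 °C

Contact occurs when the free expansion equals the gap: αΔT L = 1.2 mm.
ΔT = 1.2 / (11.5×10⁻⁶ × 1450) = 71.96 °C.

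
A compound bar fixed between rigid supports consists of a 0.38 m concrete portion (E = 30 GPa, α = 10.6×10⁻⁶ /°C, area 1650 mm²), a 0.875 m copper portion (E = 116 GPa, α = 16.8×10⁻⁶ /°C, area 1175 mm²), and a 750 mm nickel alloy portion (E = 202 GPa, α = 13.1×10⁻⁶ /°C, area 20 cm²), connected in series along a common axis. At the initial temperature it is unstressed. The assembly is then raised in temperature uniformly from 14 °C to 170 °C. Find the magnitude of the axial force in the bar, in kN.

P ≈ 279 kN (compressive)

With the walls removed the bar would change length by δ_free = Σ αᵢΔT Lᵢ = 10.6×10⁻⁶×156×380 + 16.8×10⁻⁶×156×875 + 13.1×10⁻⁶×156×750 = 4.454 mm.
Since the ends are fixed, an axial force P builds up, equal in every segment, with P · Σ Lᵢ/(AᵢEᵢ) = δ_free.
The series flexibility is Σ Lᵢ/(AᵢEᵢ) = 380/(1650×30×10³) + 875/(1175×116×10³) + 750/(2000×202×10³) = 1.595×10⁻⁵ mm/N.
Hence P = δ_free / Σ(L/AE) = 4.454/1.595×10⁻⁵ = 279.2 kN (compressive).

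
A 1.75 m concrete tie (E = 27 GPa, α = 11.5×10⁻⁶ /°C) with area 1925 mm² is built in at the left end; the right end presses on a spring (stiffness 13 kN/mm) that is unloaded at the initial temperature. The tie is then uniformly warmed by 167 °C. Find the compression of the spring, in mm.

If the spring were absent the tie would lengthen by αΔT L = 11.5×10⁻⁶ × 167 × 1750 = 3.361 mm.
Let P be the compressive force at the spring. The tie shortens elastically by PL/(AE) and the spring compresses by P/k; together these equal δ_free.
So P = δ_free / [L/(AE) + 1/k] = 3.361 / [ 1750/(1925×27×10³) + 1/(13×10³) ].
P = 3.361 / 0.0001106 = 30390 N.
Spring compression = P/k = 30390/(13×10³) = 2.338 mm.

δ ≈ 2.34 mm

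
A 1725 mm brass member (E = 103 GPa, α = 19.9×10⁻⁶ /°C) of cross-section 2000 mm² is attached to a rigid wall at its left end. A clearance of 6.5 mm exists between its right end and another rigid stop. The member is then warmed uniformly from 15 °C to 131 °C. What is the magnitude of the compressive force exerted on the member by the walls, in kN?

If the wall were absent the member would grow by αΔT L = 19.9×10⁻⁶ × 116 × 1725 = 3.982 mm.
This is smaller than the 6.5 mm clearance, so the member expands freely without reaching the stop — the stress is zero.

P ≈ 0 kN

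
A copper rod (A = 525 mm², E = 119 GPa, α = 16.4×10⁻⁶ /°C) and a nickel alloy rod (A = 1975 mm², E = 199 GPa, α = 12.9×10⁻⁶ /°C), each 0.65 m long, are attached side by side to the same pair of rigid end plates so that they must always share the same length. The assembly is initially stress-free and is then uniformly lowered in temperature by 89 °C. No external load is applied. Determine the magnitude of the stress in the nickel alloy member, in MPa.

σ ≈ 8.5 MPa (compressive)

The copper has the larger α, so on cooling it would change length more than the nickel alloy if both were free. The rigid plates force a common final length, so the copper is put into tension and the nickel alloy into compression, with equal and opposite forces P (no external load).
Setting the final lengths equal and cancelling L: (α₁ − α₂)ΔT = P/(A₁E₁) + P/(A₂E₂).
|α₁ − α₂|·ΔT = 3.5×10⁻⁶ × 89 = 0.0003115.
1/(A₁E₁) + 1/(A₂E₂) = 1/(525×119×10³) + 1/(1975×199×10³) = 1.855×10⁻⁸ N⁻¹.
So P = 0.0003115 / 1.855×10⁻⁸ = 16.79 kN.
σ_{nickel alloy} = P/A₂ = 16790/1975 = 8.502 MPa, compressive.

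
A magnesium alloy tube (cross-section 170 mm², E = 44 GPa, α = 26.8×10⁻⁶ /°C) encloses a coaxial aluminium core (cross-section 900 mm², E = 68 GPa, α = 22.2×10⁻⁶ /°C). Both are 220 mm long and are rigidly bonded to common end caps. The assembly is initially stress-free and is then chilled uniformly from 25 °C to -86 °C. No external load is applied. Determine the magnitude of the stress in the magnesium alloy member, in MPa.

σ ≈ 20 MPa (tensile)

Both members must finish at the same length. With the larger α, the magnesium alloy tends to over-contract; the plates restrain it, putting the magnesium alloy in tension and the aluminium in compression. With no external load the two internal forces are equal and opposite, magnitude P.
Equating the net (thermal + elastic) strains gives |α₁ − α₂|·ΔT = P·[1/(A₁E₁) + 1/(A₂E₂)].
|α₁ − α₂|·ΔT = 4.6×10⁻⁶ × 111 = 0.0005106.
1/(A₁E₁) + 1/(A₂E₂) = 1/(170×44×10³) + 1/(900×68×10³) = 1.5×10⁻⁷ N⁻¹.
So P = 0.0005106 / 1.5×10⁻⁷ = 3.403 kN.
σ_{magnesium alloy} = P/A₁ = 3403/170 = 20.02 MPa, tensile.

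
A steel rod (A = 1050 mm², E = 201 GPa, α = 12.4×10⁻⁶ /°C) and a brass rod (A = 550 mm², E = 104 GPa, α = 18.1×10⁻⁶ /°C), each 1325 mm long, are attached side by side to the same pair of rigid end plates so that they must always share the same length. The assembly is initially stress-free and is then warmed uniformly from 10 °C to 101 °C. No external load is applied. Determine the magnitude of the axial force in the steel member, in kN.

P ≈ 23.3 kN (tensile in the steel)

The brass has the larger α, so on heating it would change length more than the steel if both were free. The rigid plates force a common final length, so the brass is put into compression and the steel into tension, with equal and opposite forces P (no external load).
Equating the net (thermal + elastic) strains gives |α₁ − α₂|·ΔT = P·[1/(A₁E₁) + 1/(A₂E₂)].
|α₁ − α₂|·ΔT = 5.7×10⁻⁶ × 91 = 0.0005187.
1/(A₁E₁) + 1/(A₂E₂) = 1/(1050×201×10³) + 1/(550×104×10³) = 2.222×10⁻⁸ N⁻¹.
P = 0.0005187 / 2.222×10⁻⁸ = 23340 N = 23.34 kN.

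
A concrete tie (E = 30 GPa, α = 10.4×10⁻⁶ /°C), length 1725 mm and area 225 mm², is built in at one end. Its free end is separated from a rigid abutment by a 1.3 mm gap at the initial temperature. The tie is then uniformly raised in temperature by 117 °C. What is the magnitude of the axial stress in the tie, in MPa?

Unrestrained expansion: δ_free = αΔT L = 10.4×10⁻⁶ × 117 × 1725 = 2.099 mm.
After closing the 1.3 mm clearance, 2.099 − 1.3 = 0.799 mm of expansion remains to be suppressed by the wall.
Compatibility: PL/(AE) = 0.799 mm, so σ = P/A = E × (0.799/1725) = 13.9 MPa.

σ ≈ 13.9 MPa (compressive)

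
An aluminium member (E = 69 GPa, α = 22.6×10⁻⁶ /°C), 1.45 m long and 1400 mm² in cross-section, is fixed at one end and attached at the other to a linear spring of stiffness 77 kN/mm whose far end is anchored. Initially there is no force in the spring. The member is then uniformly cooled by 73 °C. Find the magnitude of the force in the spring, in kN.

The unrestrained thermal change is αΔT L = 22.6×10⁻⁶ × 73 × 1450 = 2.392 mm.
With a force P in the spring, the elastic change of the member is PL/(AE) and that of the spring is P/k; compatibility requires their sum to equal δ_free.
So P = δ_free / [L/(AE) + 1/k] = 2.392 / [ 1450/(1400×69×10³) + 1/(77×10³) ].
P = 2.392 / 2.8×10⁻⁵ = 85440 N.

P ≈ 85.4 kN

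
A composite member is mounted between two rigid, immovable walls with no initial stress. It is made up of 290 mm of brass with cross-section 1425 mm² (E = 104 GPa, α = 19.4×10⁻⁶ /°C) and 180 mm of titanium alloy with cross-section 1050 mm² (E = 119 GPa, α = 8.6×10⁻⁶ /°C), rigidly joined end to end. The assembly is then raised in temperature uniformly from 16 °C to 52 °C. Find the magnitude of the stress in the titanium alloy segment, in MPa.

With the walls removed the bar would change length by δ_free = Σ αᵢΔT Lᵢ = 19.4×10⁻⁶×36×290 + 8.6×10⁻⁶×36×180 = 0.2583 mm.
The rigid supports impose zero overall length change; the single axial force P common to all segments must satisfy P Σ Lᵢ/(AᵢEᵢ) = δ_free.
The series flexibility is Σ Lᵢ/(AᵢEᵢ) = 290/(1425×104×10³) + 180/(1050×119×10³) = 3.397×10⁻⁶ mm/N.
P = 0.2583 / 3.397×10⁻⁶ = 76020 N = 76.02 kN, compressive.
σ_{titanium alloy} = P / A = 76020 / 1050 = 72.4 MPa.

σ ≈ 72.4 MPa (compressive)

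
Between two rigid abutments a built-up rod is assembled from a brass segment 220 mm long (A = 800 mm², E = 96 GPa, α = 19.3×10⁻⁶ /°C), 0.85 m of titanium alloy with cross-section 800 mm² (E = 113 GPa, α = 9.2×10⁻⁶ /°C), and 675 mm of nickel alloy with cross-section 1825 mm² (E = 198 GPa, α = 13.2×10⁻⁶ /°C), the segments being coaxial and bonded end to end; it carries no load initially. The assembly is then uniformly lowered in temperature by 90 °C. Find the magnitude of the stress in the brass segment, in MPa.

With the walls removed the bar would change length by δ_free = Σ αᵢΔT Lᵢ = 19.3×10⁻⁶×90×220 + 9.2×10⁻⁶×90×850 + 13.2×10⁻⁶×90×675 = 1.888 mm.
The walls prevent any net length change, so an axial force P (same in every segment) develops. Compatibility: P · Σ Lᵢ/(AᵢEᵢ) = δ_free.
Σ Lᵢ/(AᵢEᵢ) = 220/(800×96×10³) + 850/(800×113×10³) + 675/(1825×198×10³) = 1.414×10⁻⁵ mm/N.
P = 1.888 / 1.414×10⁻⁵ = 133600 N = 133.6 kN, tensile.
σ_{brass} = P / A = 133600 / 800 = 166.9 MPa.

σ ≈ 167 MPa (tensile)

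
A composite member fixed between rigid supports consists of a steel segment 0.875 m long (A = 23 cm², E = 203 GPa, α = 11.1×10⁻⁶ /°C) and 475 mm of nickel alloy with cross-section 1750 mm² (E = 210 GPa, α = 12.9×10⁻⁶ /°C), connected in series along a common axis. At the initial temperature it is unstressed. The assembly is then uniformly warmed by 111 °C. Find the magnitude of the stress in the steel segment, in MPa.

Free thermal expansion of the whole bar: Σ αᵢΔT Lᵢ = 11.1×10⁻⁶×111×875 + 12.9×10⁻⁶×111×475 = 1.758 mm.
The rigid supports impose zero overall length change; the single axial force P common to all segments must satisfy P Σ Lᵢ/(AᵢEᵢ) = δ_free.
The series flexibility is Σ Lᵢ/(AᵢEᵢ) = 875/(2300×203×10³) + 475/(1750×210×10³) = 3.167×10⁻⁶ mm/N.
So P = 1.758 / 3.167×10⁻⁶ = 555.2 kN, compressive.
σ_{steel} = P / A = 555200 / 2300 = 241.4 MPa.

σ ≈ 241 MPa (compressive)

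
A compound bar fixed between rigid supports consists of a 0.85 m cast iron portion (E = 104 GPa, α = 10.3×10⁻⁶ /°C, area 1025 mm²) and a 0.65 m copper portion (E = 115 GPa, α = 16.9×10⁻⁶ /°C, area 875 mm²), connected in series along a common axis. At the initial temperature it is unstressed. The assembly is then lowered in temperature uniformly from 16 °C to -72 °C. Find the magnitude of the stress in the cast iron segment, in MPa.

Free thermal contraction of the whole bar: Σ αᵢΔT Lᵢ = 10.3×10⁻⁶×88×850 + 16.9×10⁻⁶×88×650 = 1.737 mm.
The rigid supports impose zero overall length change; the single axial force P common to all segments must satisfy P Σ Lᵢ/(AᵢEᵢ) = δ_free.
Σ Lᵢ/(AᵢEᵢ) = 850/(1025×104×10³) + 650/(875×115×10³) = 1.443×10⁻⁵ mm/N.
P = 1.737 / 1.443×10⁻⁵ = 120400 N = 120.4 kN, tensile.
σ_{cast iron} = P / A = 120400 / 1025 = 117.4 MPa.

σ ≈ 117 MPa (tensile)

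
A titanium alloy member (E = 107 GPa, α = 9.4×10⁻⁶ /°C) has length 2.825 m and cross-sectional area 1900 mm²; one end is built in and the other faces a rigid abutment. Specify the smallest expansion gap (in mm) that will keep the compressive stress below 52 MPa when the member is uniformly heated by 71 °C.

g ≈ 0.513 mm

With no wall the member would lengthen by αΔT L = 9.4×10⁻⁶ × 71 × 2825 = 1.885 mm.
At the allowable stress the elastic shortening the wall may impose is σL/E = 52 × 2825 / (107×10³) = 1.373 mm.
The gap must absorb the remainder: g_min = 1.885 − 1.373 = 0.5125 mm.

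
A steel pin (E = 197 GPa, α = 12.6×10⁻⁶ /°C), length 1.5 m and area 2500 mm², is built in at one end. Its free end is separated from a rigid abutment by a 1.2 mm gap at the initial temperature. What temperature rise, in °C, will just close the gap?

Contact occurs when the free expansion equals the gap: αΔT L = 1.2 mm.
So ΔT = g/(αL) = 1.2/(12.6×10⁻⁶ × 1500) = 63.49 °C.

ΔT ≈ 63.5 °C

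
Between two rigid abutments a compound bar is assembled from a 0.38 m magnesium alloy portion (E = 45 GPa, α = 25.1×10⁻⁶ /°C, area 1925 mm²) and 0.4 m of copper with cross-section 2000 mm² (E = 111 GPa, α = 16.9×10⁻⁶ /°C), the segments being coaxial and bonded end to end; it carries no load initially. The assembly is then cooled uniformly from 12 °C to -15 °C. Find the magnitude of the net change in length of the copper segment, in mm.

Free thermal contraction of the whole bar: Σ αᵢΔT Lᵢ = 25.1×10⁻⁶×27×380 + 16.9×10⁻⁶×27×400 = 0.44 mm.
Since the ends are fixed, an axial force P builds up, equal in every segment, with P · Σ Lᵢ/(AᵢEᵢ) = δ_free.
The series flexibility is Σ Lᵢ/(AᵢEᵢ) = 380/(1925×45×10³) + 400/(2000×111×10³) = 6.189×10⁻⁶ mm/N.
So P = 0.44 / 6.189×10⁻⁶ = 71.11 kN, tensile.
For the copper segment, free thermal change = 16.9×10⁻⁶×27×400 = 0.1825 mm and elastic change from P = 71110×400/(2000×111×10³) = 0.1281 mm; these oppose, so the net change is 0.0544 mm (segment shortens).

|ΔL| ≈ 0.0544 mm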